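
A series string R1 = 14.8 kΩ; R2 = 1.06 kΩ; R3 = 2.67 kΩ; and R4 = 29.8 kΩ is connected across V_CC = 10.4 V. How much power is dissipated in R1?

P ≈ 0.685 mW

ΣR = 48.33 kΩ → I = 10.4/48.33 = 0.2152 mA.
V(R1) = I·R = 3.185 V; P = V·I = 3.185 × 0.2152 = 0.6853 mW.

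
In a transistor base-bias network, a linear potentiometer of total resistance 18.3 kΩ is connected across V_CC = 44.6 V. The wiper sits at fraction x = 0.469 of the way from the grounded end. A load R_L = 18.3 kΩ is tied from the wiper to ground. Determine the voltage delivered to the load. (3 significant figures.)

V_out ≈ 16.7 V

Split the track: R_lower = x·R_p = 8.583 kΩ, R_upper = (1−x)·R_p = 9.717 kΩ.
Lower segment in parallel with the load: 8.583 ‖ 18.3 = 5.843 kΩ.
V_out = 44.6 × 5.843/(9.717 + 5.843) = 16.75 V.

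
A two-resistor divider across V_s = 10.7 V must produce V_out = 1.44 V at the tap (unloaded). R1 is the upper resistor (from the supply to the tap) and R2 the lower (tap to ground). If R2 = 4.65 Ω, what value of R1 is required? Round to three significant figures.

R1 ≈ 29.9 Ω

Required fraction k = V_out/V_s = 0.1346.
R1 = R2·(1/k − 1) = 4.65 × 6.431 = 29.90 Ω.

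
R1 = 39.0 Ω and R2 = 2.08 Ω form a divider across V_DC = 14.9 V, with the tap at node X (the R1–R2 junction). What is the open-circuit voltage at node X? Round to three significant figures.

V_th ≈ 0.754 V

Open-circuit (no load on X): V_th = V_DC · R2/(R1 + R2) = 14.9 × 2.08/(39.00 + 2.08) = 0.7544 V.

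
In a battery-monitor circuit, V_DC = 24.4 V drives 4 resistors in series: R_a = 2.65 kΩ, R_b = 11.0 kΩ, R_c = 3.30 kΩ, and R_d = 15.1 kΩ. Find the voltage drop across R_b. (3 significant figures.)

V ≈ 8.37 V

Series total: ΣR = 2.65 + 11.0 + 3.30 + 15.1 = 32.05 kΩ.
By the voltage-divider rule, V = 24.4 × 11.00/32.05 = 8.374 V.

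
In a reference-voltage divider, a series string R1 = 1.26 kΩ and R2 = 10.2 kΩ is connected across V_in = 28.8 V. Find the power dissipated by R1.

P ≈ 7.96 mW

Series current I = V_in/ΣR = 28.8/11.46 = 2.513 mA.
V(R1) = I·R = 3.166 V; P = V·I = 3.166 × 2.513 = 7.958 mW.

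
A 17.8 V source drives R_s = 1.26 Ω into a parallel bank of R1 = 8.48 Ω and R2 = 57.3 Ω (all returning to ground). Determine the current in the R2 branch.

Equivalent of the parallel group: R_p = 7.387 Ω.
Node voltage V_A = V_DC · R_p/(R_s + R_p) = 17.8 × 0.8543 = 15.21 V.
Branch current I = V_A/R2 = 15.21/57.3 = 0.2654 A.

I ≈ 0.265 A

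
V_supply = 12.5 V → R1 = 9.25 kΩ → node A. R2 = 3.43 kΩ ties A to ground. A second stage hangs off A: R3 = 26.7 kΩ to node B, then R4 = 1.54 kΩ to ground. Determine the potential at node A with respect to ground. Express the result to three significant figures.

The second stage (R3 + R4 = 28.24 kΩ) loads node A in parallel with R2.
R2 ‖ (R3+R4) = 3.059 kΩ.
So V_A = 12.5 × 0.2485 = 3.106 V.

V_A ≈ 3.11 V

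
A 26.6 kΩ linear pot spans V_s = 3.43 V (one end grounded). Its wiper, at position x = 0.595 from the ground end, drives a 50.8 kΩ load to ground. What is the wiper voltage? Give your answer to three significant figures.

V_out ≈ 1.81 V

Lower segment x·R_p = 15.83 kΩ; upper segment (1−x)·R_p = 10.77 kΩ.
(x·R_p) ‖ R_L = 12.07 kΩ.
Then V_out = V_s · 12.07/(10.77 + 12.07) = 1.812 V.
(Unloaded: V_out = x·V_s = 2.04 V.)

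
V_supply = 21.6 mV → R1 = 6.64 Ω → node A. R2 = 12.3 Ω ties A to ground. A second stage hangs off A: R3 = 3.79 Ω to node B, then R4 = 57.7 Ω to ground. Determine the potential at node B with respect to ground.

V_B ≈ 12.3 mV

The second stage (R3 + R4 = 61.49 Ω) loads node A in parallel with R2.
R2 ‖ (R3+R4) = 10.25 Ω.
First divider: V_A = V_supply · 10.25/(6.64 + 10.25) = 13.11 mV.
Stage 2 is unloaded, so V_B = V_A · R4/(R3+R4) = 13.11 × 57.7/61.49 = 12.30 mV.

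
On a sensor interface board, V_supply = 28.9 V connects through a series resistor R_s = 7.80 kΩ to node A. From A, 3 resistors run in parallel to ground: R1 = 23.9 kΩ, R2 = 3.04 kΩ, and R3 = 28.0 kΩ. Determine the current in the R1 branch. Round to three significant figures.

Equivalent of the parallel group: R_p = 2.460 kΩ.
V_A by voltage divider: V_A = 28.9 × 2.460/(7.80 + 2.460) = 6.929 V.
I(R1) = V_A / R1 = 6.929/23.9 = 0.2899 mA.

I ≈ 0.290 mA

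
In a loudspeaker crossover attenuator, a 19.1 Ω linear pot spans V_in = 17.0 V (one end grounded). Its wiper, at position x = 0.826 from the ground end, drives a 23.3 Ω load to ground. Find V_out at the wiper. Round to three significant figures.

V_out ≈ 12.6 V

The pot divides into 3.323 Ω above the wiper and 15.78 Ω below.
Lower segment in parallel with the load: 15.78 ‖ 23.3 = 9.407 Ω.
Then V_out = V_in · 9.407/(3.323 + 9.407) = 12.56 V.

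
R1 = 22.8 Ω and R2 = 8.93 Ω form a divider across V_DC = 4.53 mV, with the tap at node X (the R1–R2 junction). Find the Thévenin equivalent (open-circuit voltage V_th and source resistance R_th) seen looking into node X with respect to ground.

V_th ≈ 1.27 mV, R_th ≈ 6.42 Ω

With X open, the divider is unloaded: V_th = 4.53 × 8.93/31.73 = 1.275 mV.
Looking into X with the source shorted: R_th = R1·R2/(R1+R2) = 22.80 × 8.93/31.73 = 6.417 Ω.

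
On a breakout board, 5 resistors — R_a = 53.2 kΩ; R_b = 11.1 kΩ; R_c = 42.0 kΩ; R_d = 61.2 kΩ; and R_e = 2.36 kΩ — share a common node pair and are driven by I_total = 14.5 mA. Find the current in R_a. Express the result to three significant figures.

I ≈ 0.476 mA

Conductances: ΣG = 1/53.2 + 1/11.1 + 1/42.0 + 1/61.2 + 1/2.36 = 0.5728 (1/kΩ).
R_a takes the fraction G_k/ΣG = 0.01880/0.5728 = 0.03282, so I = 14.5 × 0.03282 = 0.4759 mA.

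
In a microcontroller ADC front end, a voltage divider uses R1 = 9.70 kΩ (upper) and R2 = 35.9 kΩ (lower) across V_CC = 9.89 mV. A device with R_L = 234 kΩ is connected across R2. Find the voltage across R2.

V_out ≈ 7.54 mV

First combine the lower leg with the load: R2 ‖ R_L = 31.12 kΩ.
Voltage divider with the loaded lower leg: V_out = 9.89 × 31.12/(9.70 + 31.12) = 9.89 × 0.7624 = 7.540 mV.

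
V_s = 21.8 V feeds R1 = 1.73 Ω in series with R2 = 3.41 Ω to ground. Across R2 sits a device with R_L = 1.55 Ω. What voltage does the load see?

V_out ≈ 8.31 V

First combine the lower leg with the load: R2 ‖ R_L = 1.066 Ω.
Voltage divider with the loaded lower leg: V_out = 21.8 × 1.066/(1.73 + 1.066) = 21.8 × 0.3812 = 8.310 V.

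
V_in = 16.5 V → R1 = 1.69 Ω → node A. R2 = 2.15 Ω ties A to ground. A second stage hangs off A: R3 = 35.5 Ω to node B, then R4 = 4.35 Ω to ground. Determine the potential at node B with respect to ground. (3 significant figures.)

V_B ≈ 0.985 V

Looking into the second stage from A: R3 + R4 = 39.85 Ω appears in parallel with R2.
Effective lower resistance at A: R2 ‖ 39.85 = 2.040 Ω.
First divider: V_A = V_in · 2.040/(1.69 + 2.040) = 9.024 V.
Then the unloaded second divider: V_B = V_A × R4/(R3+R4) = 9.024 × 0.1092 = 0.9851 V.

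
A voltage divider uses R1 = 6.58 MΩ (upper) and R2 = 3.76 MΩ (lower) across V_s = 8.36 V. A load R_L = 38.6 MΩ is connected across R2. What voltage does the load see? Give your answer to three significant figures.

V_out ≈ 2.86 V

R2 ‖ R_L = (3.76 × 38.6)/(3.76 + 38.6) = 3.426 MΩ.
Then V_out = V_s · R2'/(R1 + R2') = 8.36 × 3.426/10.01 = 2.863 V.
(Unloaded it would be 3.04 V; the load pulls it down.)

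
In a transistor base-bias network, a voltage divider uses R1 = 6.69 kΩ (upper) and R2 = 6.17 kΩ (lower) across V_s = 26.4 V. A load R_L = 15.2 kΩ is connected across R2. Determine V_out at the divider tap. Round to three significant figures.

The load sits in parallel with R2, giving an effective lower resistance R2' = R2·R_L/(R2+R_L) = 4.389 kΩ.
Voltage divider with the loaded lower leg: V_out = 26.4 × 4.389/(6.69 + 4.389) = 26.4 × 0.3961 = 10.46 V.
(Unloaded it would be 12.7 V; the load pulls it down.)

V_out ≈ 10.5 V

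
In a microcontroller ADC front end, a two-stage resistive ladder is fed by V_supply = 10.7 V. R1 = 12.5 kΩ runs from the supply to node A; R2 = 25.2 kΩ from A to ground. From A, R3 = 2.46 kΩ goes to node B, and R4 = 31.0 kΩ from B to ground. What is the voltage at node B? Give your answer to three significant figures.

V_B ≈ 5.30 V

The second stage (R3 + R4 = 33.46 kΩ) loads node A in parallel with R2.
Effective lower resistance at A: R2 ‖ 33.46 = 14.37 kΩ.
V_A = 10.7 × 14.37/(12.5 + 14.37) = 5.723 V.
V_B = V_A × 0.9265 = 5.302 V.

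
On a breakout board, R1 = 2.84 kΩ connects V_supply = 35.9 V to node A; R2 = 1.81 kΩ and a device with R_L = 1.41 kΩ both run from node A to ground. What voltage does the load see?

R2 ‖ R_L = (1.81 × 1.41)/(1.81 + 1.41) = 0.7926 kΩ.
Voltage divider with the loaded lower leg: V_out = 35.9 × 0.7926/(2.84 + 0.7926) = 35.9 × 0.2182 = 7.833 V.

V_out ≈ 7.83 V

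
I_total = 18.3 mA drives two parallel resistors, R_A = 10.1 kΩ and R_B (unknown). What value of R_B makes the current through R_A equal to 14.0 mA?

R_B ≈ 32.9 kΩ

The fraction through R_A equals R_B/(R_A+R_B).
With f = 0.7650, R_B = R_A · f/(1−f) = 10.1 × 3.256 = 32.88 kΩ.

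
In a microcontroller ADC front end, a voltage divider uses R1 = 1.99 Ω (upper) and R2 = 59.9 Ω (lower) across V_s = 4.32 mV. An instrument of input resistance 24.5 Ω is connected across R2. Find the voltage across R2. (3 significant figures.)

V_out ≈ 3.88 mV

R2 ‖ R_L = (59.9 × 24.5)/(59.9 + 24.5) = 17.39 Ω.
Voltage divider with the loaded lower leg: V_out = 4.32 × 17.39/(1.99 + 17.39) = 4.32 × 0.8973 = 3.876 mV.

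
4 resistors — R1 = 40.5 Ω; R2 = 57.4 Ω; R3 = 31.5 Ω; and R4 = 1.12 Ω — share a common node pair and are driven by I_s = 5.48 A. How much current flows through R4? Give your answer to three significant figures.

I ≈ 5.06 A

ΣG = 1/40.5 + 1/57.4 + 1/31.5 + 1/1.12 = 0.9667.
By the current-divider rule, I = I_s · G_k/ΣG = 5.48 × 0.9236 = 5.061 A.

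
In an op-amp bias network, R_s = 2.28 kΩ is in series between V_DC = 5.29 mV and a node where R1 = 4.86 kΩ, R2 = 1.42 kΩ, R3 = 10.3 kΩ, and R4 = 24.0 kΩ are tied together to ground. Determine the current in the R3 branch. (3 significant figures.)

I ≈ 0.151 µA

Parallel bank: R_p = 1/(1/4.86 + 1/1.42 + 1/10.3 + 1/24.0) = 0.9535 kΩ.
Node voltage V_A = V_DC · R_p/(R_s + R_p) = 5.29 × 0.2949 = 1.560 mV.
I(R3) = V_A / R3 = 1.560/10.3 = 0.1515 µA.
(Check via current divider: I_total = 1.636 µA; share G_k/ΣG = 0.09258 → same result.)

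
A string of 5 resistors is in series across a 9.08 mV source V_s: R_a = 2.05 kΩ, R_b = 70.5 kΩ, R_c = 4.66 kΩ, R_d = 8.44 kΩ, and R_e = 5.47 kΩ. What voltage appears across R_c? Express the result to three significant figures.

V ≈ 0.464 mV

ΣR = 2.05 + 70.5 + 4.66 + 8.44 + 5.47 = 91.12 kΩ.
By the voltage-divider rule, V = 9.08 × 4.660/91.12 = 0.4644 mV.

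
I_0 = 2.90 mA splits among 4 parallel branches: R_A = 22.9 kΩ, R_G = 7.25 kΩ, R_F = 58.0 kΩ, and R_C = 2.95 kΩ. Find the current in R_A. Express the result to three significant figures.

I ≈ 0.235 mA

ΣG = 1/22.9 + 1/7.25 + 1/58.0 + 1/2.95 = 0.5378.
R_A takes the fraction G_k/ΣG = 0.04367/0.5378 = 0.08119, so I = 2.90 × 0.08119 = 0.2355 mA.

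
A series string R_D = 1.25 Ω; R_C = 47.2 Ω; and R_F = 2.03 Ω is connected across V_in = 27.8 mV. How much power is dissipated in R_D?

Series current I = V_in/ΣR = 27.8/50.48 = 0.5507 mA.
P(R_D) = I²·R_D = (0.5507)² × 1.25 = 0.3791 µW.

P ≈ 0.379 µW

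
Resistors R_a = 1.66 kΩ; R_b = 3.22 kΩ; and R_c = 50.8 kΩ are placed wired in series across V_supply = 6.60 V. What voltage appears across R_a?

V ≈ 0.197 V

Series total: ΣR = 1.66 + 3.22 + 50.8 = 55.68 kΩ.
By the voltage-divider rule, V = 6.60 × 1.660/55.68 = 0.1968 V.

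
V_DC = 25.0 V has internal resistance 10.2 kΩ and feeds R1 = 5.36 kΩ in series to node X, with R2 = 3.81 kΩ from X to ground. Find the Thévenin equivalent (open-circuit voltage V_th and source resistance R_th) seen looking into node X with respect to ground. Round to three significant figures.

V_th ≈ 4.92 V, R_th ≈ 3.06 kΩ

R1' = 10.2 + 5.36 = 15.56 kΩ (source resistance + R1).
V_th is the unloaded tap voltage: V_DC · R2/(R1'+R2) = 25.0 × 0.1967 = 4.917 V.
Zeroing V_DC shorts the top of R1' to ground, so R_th = R1' ‖ R2 = 3.061 kΩ.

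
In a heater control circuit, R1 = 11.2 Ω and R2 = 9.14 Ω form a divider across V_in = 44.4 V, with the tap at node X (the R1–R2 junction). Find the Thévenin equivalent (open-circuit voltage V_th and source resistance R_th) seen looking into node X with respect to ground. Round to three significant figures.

V_th ≈ 20.0 V, R_th ≈ 5.03 Ω

V_th is the unloaded tap voltage: V_in · R2/(R1+R2) = 44.4 × 0.4494 = 19.95 V.
Zeroing V_in shorts the top of R1 to ground, so R_th = R1 ‖ R2 = 5.033 Ω.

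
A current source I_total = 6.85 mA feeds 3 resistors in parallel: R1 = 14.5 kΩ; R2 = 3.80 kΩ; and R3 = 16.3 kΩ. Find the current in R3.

Total conductance ΣG = 1/14.5 + 1/3.80 + 1/16.3 = 0.3935 (units of 1/kΩ).
Current divider: I(R3) = I_total · G_k/ΣG = 6.85 × (0.06135/0.3935) = 6.85 × 0.1559 = 1.068 mA.

I ≈ 1.07 mA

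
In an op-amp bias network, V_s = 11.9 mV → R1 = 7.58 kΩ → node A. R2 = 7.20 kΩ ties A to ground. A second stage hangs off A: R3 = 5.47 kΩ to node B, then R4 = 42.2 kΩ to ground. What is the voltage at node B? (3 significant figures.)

Node A sees R2 in parallel with the series input of stage 2, R3 + R4 = 47.67 kΩ.
Effective lower resistance at A: R2 ‖ 47.67 = 6.255 kΩ.
First divider: V_A = V_s · 6.255/(7.58 + 6.255) = 5.380 mV.
Then the unloaded second divider: V_B = V_A × R4/(R3+R4) = 5.380 × 0.8853 = 4.763 mV.

V_B ≈ 4.76 mV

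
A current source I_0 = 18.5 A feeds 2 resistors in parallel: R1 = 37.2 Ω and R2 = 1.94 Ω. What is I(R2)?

I ≈ 17.6 A

With just two branches, the current splits inversely with resistance.
So I = 18.5 × 37.2/39.14 = 17.58 A.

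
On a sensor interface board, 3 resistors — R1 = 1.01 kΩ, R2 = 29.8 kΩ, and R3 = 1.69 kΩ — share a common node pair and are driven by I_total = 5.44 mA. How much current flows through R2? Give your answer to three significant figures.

I ≈ 0.113 mA

Total conductance ΣG = 1/1.01 + 1/29.8 + 1/1.69 = 1.615 (units of 1/kΩ).
Current divider: I(R2) = I_total · G_k/ΣG = 5.44 × (0.03356/1.615) = 5.44 × 0.02077 = 0.1130 mA.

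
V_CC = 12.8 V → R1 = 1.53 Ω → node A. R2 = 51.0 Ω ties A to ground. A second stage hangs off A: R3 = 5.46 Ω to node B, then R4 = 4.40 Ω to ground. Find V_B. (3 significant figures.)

Node A sees R2 in parallel with the series input of stage 2, R3 + R4 = 9.860 Ω.
R2 ‖ (R3+R4) = 8.263 Ω.
First divider: V_A = V_CC · 8.263/(1.53 + 8.263) = 10.80 V.
Stage 2 is unloaded, so V_B = V_A · R4/(R3+R4) = 10.80 × 4.40/9.860 = 4.820 V.

V_B ≈ 4.82 V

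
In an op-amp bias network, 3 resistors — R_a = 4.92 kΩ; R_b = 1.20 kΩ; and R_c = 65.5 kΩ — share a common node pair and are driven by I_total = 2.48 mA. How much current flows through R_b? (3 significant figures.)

Total conductance ΣG = 1/4.92 + 1/1.20 + 1/65.5 = 1.052 (units of 1/kΩ).
R_b takes the fraction G_k/ΣG = 0.8333/1.052 = 0.7923, so I = 2.48 × 0.7923 = 1.965 mA.

I ≈ 1.96 mA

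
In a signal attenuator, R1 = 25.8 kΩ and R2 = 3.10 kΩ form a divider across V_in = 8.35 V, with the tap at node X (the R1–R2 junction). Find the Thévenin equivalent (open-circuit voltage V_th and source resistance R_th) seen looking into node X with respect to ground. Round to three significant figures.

V_th ≈ 0.896 V, R_th ≈ 2.77 kΩ

V_th is the unloaded tap voltage: V_in · R2/(R1+R2) = 8.35 × 0.1073 = 0.8957 V.
Zeroing V_in shorts the top of R1 to ground, so R_th = R1 ‖ R2 = 2.767 kΩ.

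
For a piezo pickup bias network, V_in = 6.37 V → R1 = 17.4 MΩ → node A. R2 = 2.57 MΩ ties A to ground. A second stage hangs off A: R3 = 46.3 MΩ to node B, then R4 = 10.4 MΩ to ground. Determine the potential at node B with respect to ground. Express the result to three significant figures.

V_B ≈ 0.145 V

Looking into the second stage from A: R3 + R4 = 56.70 MΩ appears in parallel with R2.
R2 ‖ (R3+R4) = 2.459 MΩ.
So V_A = 6.37 × 0.1238 = 0.7886 V.
Stage 2 is unloaded, so V_B = V_A · R4/(R3+R4) = 0.7886 × 10.4/56.70 = 0.1447 V.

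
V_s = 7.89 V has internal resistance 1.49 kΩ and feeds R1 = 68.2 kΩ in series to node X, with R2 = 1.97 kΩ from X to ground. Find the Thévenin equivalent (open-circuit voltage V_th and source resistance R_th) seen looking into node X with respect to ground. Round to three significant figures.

V_th ≈ 0.217 V, R_th ≈ 1.92 kΩ

R1' = 1.49 + 68.2 = 69.69 kΩ (source resistance + R1).
With X open, the divider is unloaded: V_th = 7.89 × 1.97/71.66 = 0.2169 V.
With V_s suppressed (replaced by a short), R_th = R1' ‖ R2 = (69.69 × 1.97)/(69.69 + 1.97) = 1.916 kΩ.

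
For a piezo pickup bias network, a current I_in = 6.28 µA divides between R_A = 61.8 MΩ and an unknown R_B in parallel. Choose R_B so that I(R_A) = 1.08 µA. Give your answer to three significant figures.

R_B ≈ 12.8 MΩ

Two-branch current divider: I_A = I_in · R_B/(R_A + R_B).
1.08/6.28 = R_B/(R_A + R_B) → R_B = R_A · (0.1720)/(1 − 0.1720) = 61.8 × 0.2077 = 12.84 MΩ.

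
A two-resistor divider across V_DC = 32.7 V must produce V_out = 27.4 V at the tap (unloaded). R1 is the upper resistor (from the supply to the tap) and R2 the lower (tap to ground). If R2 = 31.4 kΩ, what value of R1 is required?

R1 ≈ 6.07 kΩ

V_out/V_DC = R2/(R1+R2) = 0.8379.
R1 = R2·(1/k − 1) = 31.4 × 0.1934 = 6.074 kΩ.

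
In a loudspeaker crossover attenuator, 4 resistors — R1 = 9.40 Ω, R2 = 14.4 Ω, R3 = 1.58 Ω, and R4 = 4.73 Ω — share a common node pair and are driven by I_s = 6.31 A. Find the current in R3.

Conductances: ΣG = 1/9.40 + 1/14.4 + 1/1.58 + 1/4.73 = 1.020 (1/Ω).
By the current-divider rule, I = I_s · G_k/ΣG = 6.31 × 0.6204 = 3.915 A.

I ≈ 3.91 A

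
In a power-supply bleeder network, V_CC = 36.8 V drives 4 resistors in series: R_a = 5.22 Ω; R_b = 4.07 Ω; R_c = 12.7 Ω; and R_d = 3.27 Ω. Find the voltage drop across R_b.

V ≈ 5.93 V

ΣR = 5.22 + 4.07 + 12.7 + 3.27 = 25.26 Ω.
V = V_CC · R/ΣR = 36.8 × 0.1611 = 5.929 V.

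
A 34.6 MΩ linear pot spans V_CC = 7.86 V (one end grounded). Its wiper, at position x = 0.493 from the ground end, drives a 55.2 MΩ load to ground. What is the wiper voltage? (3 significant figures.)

V_out ≈ 3.35 V

Lower segment x·R_p = 17.06 MΩ; upper segment (1−x)·R_p = 17.54 MΩ.
(x·R_p) ‖ R_L = 13.03 MΩ.
V_out = 7.86 × 13.03/(17.54 + 13.03) = 3.350 V.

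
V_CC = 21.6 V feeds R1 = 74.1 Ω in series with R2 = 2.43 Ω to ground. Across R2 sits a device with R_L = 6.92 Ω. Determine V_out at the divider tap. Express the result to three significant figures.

V_out ≈ 0.512 V

First combine the lower leg with the load: R2 ‖ R_L = 1.798 Ω.
Voltage divider with the loaded lower leg: V_out = 21.6 × 1.798/(74.1 + 1.798) = 21.6 × 0.02370 = 0.5118 V.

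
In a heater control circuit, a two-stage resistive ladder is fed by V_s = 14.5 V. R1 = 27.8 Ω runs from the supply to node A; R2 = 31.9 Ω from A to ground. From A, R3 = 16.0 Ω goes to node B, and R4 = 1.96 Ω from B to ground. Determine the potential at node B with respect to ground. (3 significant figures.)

Looking into the second stage from A: R3 + R4 = 17.96 Ω appears in parallel with R2.
R2 ‖ (R3+R4) = 11.49 Ω.
So V_A = 14.5 × 0.2925 = 4.241 V.
V_B = V_A × 0.1091 = 0.4628 V.

V_B ≈ 0.463 V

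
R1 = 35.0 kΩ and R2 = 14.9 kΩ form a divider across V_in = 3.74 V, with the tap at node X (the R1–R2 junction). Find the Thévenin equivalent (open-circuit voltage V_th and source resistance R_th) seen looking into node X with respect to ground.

V_th ≈ 1.12 V, R_th ≈ 10.5 kΩ

V_th is the unloaded tap voltage: V_in · R2/(R1+R2) = 3.74 × 0.2986 = 1.117 V.
Looking into X with the source shorted: R_th = R1·R2/(R1+R2) = 35.00 × 14.9/49.90 = 10.45 kΩ.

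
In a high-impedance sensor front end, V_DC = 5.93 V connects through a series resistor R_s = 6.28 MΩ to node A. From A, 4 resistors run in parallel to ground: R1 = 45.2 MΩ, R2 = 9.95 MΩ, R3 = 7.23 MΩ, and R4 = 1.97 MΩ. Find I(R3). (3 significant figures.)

I ≈ 0.141 µA

Parallel bank: R_p = 1/(1/45.2 + 1/9.95 + 1/7.23 + 1/1.97) = 1.301 MΩ.
V_A by voltage divider: V_A = 5.93 × 1.301/(6.28 + 1.301) = 1.018 V.
I(R3) = V_A / R3 = 1.018/7.23 = 0.1408 µA.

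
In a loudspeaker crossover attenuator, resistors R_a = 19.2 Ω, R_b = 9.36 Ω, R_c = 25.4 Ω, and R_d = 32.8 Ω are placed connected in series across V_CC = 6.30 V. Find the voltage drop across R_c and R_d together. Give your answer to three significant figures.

Total series resistance ΣR = 19.2 + 9.36 + 25.4 + 32.8 = 86.76 Ω.
R_{R_c..R_d} = 25.4 + 32.8 = 58.20 Ω.
Voltage divider: V = V_CC · (58.20 / 86.76) = 6.30 × 0.6708 = 4.226 V.

V ≈ 4.23 V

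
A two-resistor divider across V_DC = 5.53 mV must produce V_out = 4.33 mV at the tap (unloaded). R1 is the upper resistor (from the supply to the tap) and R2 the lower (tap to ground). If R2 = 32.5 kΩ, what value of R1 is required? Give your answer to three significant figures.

The divider ratio is R2/(R1+R2) = 4.33/5.53 = 0.7830.
Rearranging, R1 = R2·(1−k)/k = 32.5 × 0.2771 = 9.007 kΩ.

R1 ≈ 9.01 kΩ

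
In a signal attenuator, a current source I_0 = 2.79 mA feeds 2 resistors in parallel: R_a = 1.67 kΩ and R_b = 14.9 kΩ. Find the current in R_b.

With just two branches, the current splits inversely with resistance.
I(R_b) = 2.79 × 1.67/(1.67 + 14.9) = 2.79 × 0.1008 = 0.2812 mA.

I ≈ 0.281 mA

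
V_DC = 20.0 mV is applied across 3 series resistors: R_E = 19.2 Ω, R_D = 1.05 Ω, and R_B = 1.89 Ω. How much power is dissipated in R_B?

P ≈ 1.54 µW

Series current I = V_DC/ΣR = 20.0/22.14 = 0.9033 mA.
P(R_B) = I²·R_B = (0.9033)² × 1.89 = 1.542 µW.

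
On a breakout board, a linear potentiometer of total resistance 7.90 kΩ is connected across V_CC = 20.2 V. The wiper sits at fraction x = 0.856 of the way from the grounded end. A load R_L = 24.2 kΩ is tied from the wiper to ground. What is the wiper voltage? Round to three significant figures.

V_out ≈ 16.6 V

Lower segment x·R_p = 6.762 kΩ; upper segment (1−x)·R_p = 1.138 kΩ.
(x·R_p) ‖ R_L = 5.285 kΩ.
V_out = 20.2 × 5.285/(1.138 + 5.285) = 16.62 V.
(Unloaded: V_out = x·V_CC = 17.3 V.)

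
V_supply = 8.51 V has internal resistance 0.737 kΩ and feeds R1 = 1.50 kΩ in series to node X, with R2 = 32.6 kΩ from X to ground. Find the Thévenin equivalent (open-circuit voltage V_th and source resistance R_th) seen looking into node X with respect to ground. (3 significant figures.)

V_th ≈ 7.96 V, R_th ≈ 2.09 kΩ

R1' = 0.737 + 1.50 = 2.237 kΩ (source resistance + R1).
With X open, the divider is unloaded: V_th = 8.51 × 32.6/34.84 = 7.964 V.
Zeroing V_supply shorts the top of R1' to ground, so R_th = R1' ‖ R2 = 2.093 kΩ.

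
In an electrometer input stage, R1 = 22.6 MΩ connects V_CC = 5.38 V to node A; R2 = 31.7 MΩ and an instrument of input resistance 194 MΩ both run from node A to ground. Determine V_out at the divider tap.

V_out ≈ 2.94 V

First combine the lower leg with the load: R2 ‖ R_L = 27.25 MΩ.
Then V_out = V_CC · R2'/(R1 + R2') = 5.38 × 27.25/49.85 = 2.941 V.
(Unloaded it would be 3.14 V; the load pulls it down.)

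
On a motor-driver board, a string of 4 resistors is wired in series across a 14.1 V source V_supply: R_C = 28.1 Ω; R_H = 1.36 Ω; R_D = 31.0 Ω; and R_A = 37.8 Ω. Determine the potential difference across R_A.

ΣR = 28.1 + 1.36 + 31.0 + 37.8 = 98.26 Ω.
By the voltage-divider rule, V = 14.1 × 37.80/98.26 = 5.424 V.

V ≈ 5.42 V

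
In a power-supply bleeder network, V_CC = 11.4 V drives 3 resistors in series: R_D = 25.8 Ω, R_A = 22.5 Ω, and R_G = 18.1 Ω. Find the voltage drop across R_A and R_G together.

Series total: ΣR = 25.8 + 22.5 + 18.1 = 66.40 Ω.
R_{R_A..R_G} = 22.5 + 18.1 = 40.60 Ω.
V = V_CC · R/ΣR = 11.4 × 0.6114 = 6.970 V.

V ≈ 6.97 V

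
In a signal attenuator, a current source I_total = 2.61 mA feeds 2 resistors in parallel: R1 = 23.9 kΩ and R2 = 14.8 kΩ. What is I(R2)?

For two parallel branches, I_k = I_total · (other R)/(sum of R).
So I = 2.61 × 23.9/38.70 = 1.612 mA.

I ≈ 1.61 mA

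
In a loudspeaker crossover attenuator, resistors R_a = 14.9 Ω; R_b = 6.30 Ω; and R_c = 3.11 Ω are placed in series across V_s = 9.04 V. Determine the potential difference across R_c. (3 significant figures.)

V ≈ 1.16 V

Total series resistance ΣR = 14.9 + 6.30 + 3.11 = 24.31 Ω.
V = V_s · R/ΣR = 9.04 × 0.1279 = 1.156 V.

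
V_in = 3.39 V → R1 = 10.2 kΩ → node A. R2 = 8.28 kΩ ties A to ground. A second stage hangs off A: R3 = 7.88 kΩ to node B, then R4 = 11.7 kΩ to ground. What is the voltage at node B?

V_B ≈ 0.736 V

The second stage (R3 + R4 = 19.58 kΩ) loads node A in parallel with R2.
R2 ‖ (R3+R4) = 5.819 kΩ.
So V_A = 3.39 × 0.3633 = 1.231 V.
V_B = V_A × 0.5975 = 0.7359 V.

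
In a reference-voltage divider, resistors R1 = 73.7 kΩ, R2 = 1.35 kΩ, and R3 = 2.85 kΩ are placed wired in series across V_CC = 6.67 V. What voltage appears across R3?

Series total: ΣR = 73.7 + 1.35 + 2.85 = 77.90 kΩ.
V = V_CC · R/ΣR = 6.67 × 0.03659 = 0.2440 V.

V ≈ 0.244 V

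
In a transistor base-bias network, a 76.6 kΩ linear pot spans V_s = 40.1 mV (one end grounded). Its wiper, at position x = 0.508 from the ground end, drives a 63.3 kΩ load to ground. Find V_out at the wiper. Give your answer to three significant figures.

Lower segment x·R_p = 38.91 kΩ; upper segment (1−x)·R_p = 37.69 kΩ.
Lower segment in parallel with the load: 38.91 ‖ 63.3 = 24.10 kΩ.
V_out = 40.1 × 24.10/(37.69 + 24.10) = 15.64 mV.

V_out ≈ 15.6 mV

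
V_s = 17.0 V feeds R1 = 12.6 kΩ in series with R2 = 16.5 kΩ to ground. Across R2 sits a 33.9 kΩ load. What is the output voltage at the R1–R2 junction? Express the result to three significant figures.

R2 ‖ R_L = (16.5 × 33.9)/(16.5 + 33.9) = 11.10 kΩ.
Then V_out = V_s · R2'/(R1 + R2') = 17.0 × 11.10/23.70 = 7.961 V.
(Unloaded it would be 9.64 V; the load pulls it down.)

V_out ≈ 7.96 V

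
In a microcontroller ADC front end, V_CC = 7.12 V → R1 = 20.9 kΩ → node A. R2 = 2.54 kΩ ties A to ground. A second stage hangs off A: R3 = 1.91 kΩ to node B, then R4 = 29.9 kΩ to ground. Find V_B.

V_B ≈ 0.677 V

Looking into the second stage from A: R3 + R4 = 31.81 kΩ appears in parallel with R2.
R2 ‖ (R3+R4) = 2.352 kΩ.
So V_A = 7.12 × 0.1012 = 0.7203 V.
Stage 2 is unloaded, so V_B = V_A · R4/(R3+R4) = 0.7203 × 29.9/31.81 = 0.6770 V.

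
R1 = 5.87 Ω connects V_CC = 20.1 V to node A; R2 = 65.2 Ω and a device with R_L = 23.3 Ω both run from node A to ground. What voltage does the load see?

V_out ≈ 15.0 V

R2 ‖ R_L = (65.2 × 23.3)/(65.2 + 23.3) = 17.17 Ω.
Then V_out = V_CC · R2'/(R1 + R2') = 20.1 × 17.17/23.04 = 14.98 V.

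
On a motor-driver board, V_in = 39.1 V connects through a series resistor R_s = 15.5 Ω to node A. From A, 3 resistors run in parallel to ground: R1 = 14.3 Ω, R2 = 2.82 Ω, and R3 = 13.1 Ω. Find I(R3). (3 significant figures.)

Parallel bank: R_p = 1/(1/14.3 + 1/2.82 + 1/13.1) = 1.997 Ω.
V_A = 39.1 × 1.997/17.50 = 4.462 V.
I(R3) = V_A / R3 = 4.462/13.1 = 0.3406 A.

I ≈ 0.341 A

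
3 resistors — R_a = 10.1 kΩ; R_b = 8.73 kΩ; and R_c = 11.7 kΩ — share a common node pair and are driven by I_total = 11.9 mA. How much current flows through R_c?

Conductances: ΣG = 1/10.1 + 1/8.73 + 1/11.7 = 0.2990 (1/kΩ).
Current divider: I(R_c) = I_total · G_k/ΣG = 11.9 × (0.08547/0.2990) = 11.9 × 0.2858 = 3.401 mA.

I ≈ 3.40 mA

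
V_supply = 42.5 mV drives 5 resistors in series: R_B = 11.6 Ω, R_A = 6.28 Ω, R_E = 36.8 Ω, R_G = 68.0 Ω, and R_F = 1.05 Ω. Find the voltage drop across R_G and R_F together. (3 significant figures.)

Total series resistance ΣR = 11.6 + 6.28 + 36.8 + 68.0 + 1.05 = 123.7 Ω.
R_{R_G..R_F} = 68.0 + 1.05 = 69.05 Ω.
V = V_supply · R/ΣR = 42.5 × 0.5581 = 23.72 mV.

V ≈ 23.7 mV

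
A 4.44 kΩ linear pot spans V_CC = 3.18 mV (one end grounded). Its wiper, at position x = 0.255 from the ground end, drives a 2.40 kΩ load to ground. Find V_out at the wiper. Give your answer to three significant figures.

V_out ≈ 0.600 mV

Lower segment x·R_p = 1.132 kΩ; upper segment (1−x)·R_p = 3.308 kΩ.
R_L loads the lower segment: effective lower R = 0.7693 kΩ.
Then V_out = V_CC · 0.7693/(3.308 + 0.7693) = 0.6000 mV.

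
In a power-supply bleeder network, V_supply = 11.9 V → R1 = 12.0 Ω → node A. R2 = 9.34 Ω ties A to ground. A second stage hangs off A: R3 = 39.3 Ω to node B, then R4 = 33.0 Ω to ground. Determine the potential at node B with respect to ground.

Node A sees R2 in parallel with the series input of stage 2, R3 + R4 = 72.30 Ω.
R2 ‖ (R3+R4) = 8.271 Ω.
First divider: V_A = V_supply · 8.271/(12.0 + 8.271) = 4.856 V.
V_B = V_A × 0.4564 = 2.216 V.

V_B ≈ 2.22 V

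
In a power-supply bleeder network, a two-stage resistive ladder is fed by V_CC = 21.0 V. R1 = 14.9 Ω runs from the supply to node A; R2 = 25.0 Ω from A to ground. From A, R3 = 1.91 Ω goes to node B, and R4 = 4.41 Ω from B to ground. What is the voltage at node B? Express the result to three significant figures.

The second stage (R3 + R4 = 6.320 Ω) loads node A in parallel with R2.
Effective lower resistance at A: R2 ‖ 6.320 = 5.045 Ω.
So V_A = 21.0 × 0.2529 = 5.312 V.
Stage 2 is unloaded, so V_B = V_A · R4/(R3+R4) = 5.312 × 4.41/6.320 = 3.706 V.

V_B ≈ 3.71 V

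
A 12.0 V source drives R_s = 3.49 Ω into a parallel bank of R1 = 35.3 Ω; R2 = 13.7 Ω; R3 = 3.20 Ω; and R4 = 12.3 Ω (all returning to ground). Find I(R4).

I ≈ 0.358 A

Parallel bank: R_p = 1/(1/35.3 + 1/13.7 + 1/3.20 + 1/12.3) = 2.020 Ω.
V_A = 12.0 × 2.020/5.510 = 4.399 V.
I(R4) = V_A / R4 = 4.399/12.3 = 0.3576 A.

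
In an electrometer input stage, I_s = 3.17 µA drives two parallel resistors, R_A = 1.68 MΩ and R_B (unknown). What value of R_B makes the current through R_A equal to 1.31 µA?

Two-branch current divider: I_A = I_s · R_B/(R_A + R_B).
1.31/3.17 = R_B/(R_A + R_B) → R_B = R_A · (0.4132)/(1 − 0.4132) = 1.68 × 0.7043 = 1.183 MΩ.

R_B ≈ 1.18 MΩ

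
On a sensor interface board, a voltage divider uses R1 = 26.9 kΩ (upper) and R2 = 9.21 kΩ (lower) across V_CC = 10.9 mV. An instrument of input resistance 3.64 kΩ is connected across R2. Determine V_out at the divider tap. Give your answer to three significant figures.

V_out ≈ 0.964 mV

First combine the lower leg with the load: R2 ‖ R_L = 2.609 kΩ.
Now apply the divider: V_out = 10.9 × 0.08841 = 0.9637 mV.
(Unloaded it would be 2.78 mV; the load pulls it down.)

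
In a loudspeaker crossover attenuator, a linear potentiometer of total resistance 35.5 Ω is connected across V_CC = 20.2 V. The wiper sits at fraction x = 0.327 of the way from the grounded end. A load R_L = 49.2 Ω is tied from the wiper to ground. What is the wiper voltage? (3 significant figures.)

Lower segment x·R_p = 11.61 Ω; upper segment (1−x)·R_p = 23.89 Ω.
(x·R_p) ‖ R_L = 9.392 Ω.
Loaded-divider output: V_out = 20.2 × 0.2822 = 5.700 V.
(Unloaded: V_out = x·V_CC = 6.61 V.)

V_out ≈ 5.70 V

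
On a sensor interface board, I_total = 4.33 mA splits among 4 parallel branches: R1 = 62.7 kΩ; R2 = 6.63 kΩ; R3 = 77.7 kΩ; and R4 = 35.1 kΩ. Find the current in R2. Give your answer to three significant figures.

I ≈ 3.14 mA

Total conductance ΣG = 1/62.7 + 1/6.63 + 1/77.7 + 1/35.1 = 0.2081 (units of 1/kΩ).
By the current-divider rule, I = I_total · G_k/ΣG = 4.33 × 0.7247 = 3.138 mA.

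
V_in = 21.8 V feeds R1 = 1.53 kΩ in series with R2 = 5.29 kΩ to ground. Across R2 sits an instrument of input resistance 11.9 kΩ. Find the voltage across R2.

First combine the lower leg with the load: R2 ‖ R_L = 3.662 kΩ.
Voltage divider with the loaded lower leg: V_out = 21.8 × 3.662/(1.53 + 3.662) = 21.8 × 0.7053 = 15.38 V.

V_out ≈ 15.4 V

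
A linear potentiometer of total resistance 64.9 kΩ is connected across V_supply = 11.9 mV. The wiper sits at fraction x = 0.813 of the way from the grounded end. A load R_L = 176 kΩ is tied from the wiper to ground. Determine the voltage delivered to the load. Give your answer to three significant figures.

The pot divides into 12.14 kΩ above the wiper and 52.76 kΩ below.
(x·R_p) ‖ R_L = 40.59 kΩ.
Then V_out = V_supply · 40.59/(12.14 + 40.59) = 9.161 mV.

V_out ≈ 9.16 mV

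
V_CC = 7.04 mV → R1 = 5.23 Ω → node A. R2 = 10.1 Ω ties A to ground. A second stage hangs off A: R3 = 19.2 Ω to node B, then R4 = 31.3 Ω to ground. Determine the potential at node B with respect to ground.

V_B ≈ 2.69 mV

The second stage (R3 + R4 = 50.50 Ω) loads node A in parallel with R2.
Effective lower resistance at A: R2 ‖ 50.50 = 8.417 Ω.
V_A = 7.04 × 8.417/(5.23 + 8.417) = 4.342 mV.
Stage 2 is unloaded, so V_B = V_A · R4/(R3+R4) = 4.342 × 31.3/50.50 = 2.691 mV.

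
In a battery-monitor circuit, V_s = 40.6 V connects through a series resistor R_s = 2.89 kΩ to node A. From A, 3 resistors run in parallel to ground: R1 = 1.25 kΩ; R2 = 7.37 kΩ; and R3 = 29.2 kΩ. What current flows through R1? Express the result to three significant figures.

I ≈ 8.54 mA

Parallel bank: R_p = 1/(1/1.25 + 1/7.37 + 1/29.2) = 1.031 kΩ.
V_A = 40.6 × 1.031/3.921 = 10.68 V.
Branch current I = V_A/R1 = 10.68/1.25 = 8.540 mA.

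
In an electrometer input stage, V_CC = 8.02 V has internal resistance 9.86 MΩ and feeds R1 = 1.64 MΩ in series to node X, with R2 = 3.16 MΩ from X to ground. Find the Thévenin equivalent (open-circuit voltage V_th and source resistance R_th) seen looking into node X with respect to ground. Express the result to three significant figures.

R1' = 9.86 + 1.64 = 11.50 MΩ (source resistance + R1).
V_th is the unloaded tap voltage: V_CC · R2/(R1'+R2) = 8.02 × 0.2156 = 1.729 V.
Zeroing V_CC shorts the top of R1' to ground, so R_th = R1' ‖ R2 = 2.479 MΩ.

V_th ≈ 1.73 V, R_th ≈ 2.48 MΩ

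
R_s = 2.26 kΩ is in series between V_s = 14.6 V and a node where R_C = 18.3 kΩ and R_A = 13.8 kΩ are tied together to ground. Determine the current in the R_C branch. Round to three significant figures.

Combine the parallel branches: R_p = (1/18.3 + 1/13.8)⁻¹ = 7.867 kΩ.
V_A by voltage divider: V_A = 14.6 × 7.867/(2.26 + 7.867) = 11.34 V.
Branch current I = V_A/R_C = 11.34/18.3 = 0.6198 mA.
(Equivalently: I_total = 1.442 mA, then current-divider fraction G_k/ΣG = 0.4299.)

I ≈ 0.620 mA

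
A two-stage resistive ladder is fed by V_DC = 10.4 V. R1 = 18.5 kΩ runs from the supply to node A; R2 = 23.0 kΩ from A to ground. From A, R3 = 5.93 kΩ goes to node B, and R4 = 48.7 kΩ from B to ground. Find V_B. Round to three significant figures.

The second stage (R3 + R4 = 54.63 kΩ) loads node A in parallel with R2.
Effective lower resistance at A: R2 ‖ 54.63 = 16.19 kΩ.
V_A = 10.4 × 16.19/(18.5 + 16.19) = 4.853 V.
Stage 2 is unloaded, so V_B = V_A · R4/(R3+R4) = 4.853 × 48.7/54.63 = 4.326 V.

V_B ≈ 4.33 V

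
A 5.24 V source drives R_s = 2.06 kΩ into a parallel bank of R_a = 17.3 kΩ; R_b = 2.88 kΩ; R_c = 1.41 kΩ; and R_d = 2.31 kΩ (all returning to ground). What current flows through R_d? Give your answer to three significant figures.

Equivalent of the parallel group: R_p = 0.6464 kΩ.
Node voltage V_A = V_CC · R_p/(R_s + R_p) = 5.24 × 0.2388 = 1.251 V.
I(R_d) = V_A / R_d = 1.251/2.31 = 0.5418 mA.

I ≈ 0.542 mA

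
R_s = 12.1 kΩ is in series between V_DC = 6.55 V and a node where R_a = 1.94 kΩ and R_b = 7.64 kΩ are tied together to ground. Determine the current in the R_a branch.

I ≈ 0.383 mA

Parallel bank: R_p = 1/(1/1.94 + 1/7.64) = 1.547 kΩ.
Node voltage V_A = V_DC · R_p/(R_s + R_p) = 6.55 × 0.1134 = 0.7426 V.
I(R_a) = V_A / R_a = 0.7426/1.94 = 0.3828 mA.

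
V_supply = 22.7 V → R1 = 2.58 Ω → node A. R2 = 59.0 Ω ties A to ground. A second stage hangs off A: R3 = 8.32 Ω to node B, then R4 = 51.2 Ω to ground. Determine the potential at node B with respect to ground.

V_B ≈ 18.0 V

Node A sees R2 in parallel with the series input of stage 2, R3 + R4 = 59.52 Ω.
Effective lower resistance at A: R2 ‖ 59.52 = 29.63 Ω.
So V_A = 22.7 × 0.9199 = 20.88 V.
V_B = V_A × 0.8602 = 17.96 V.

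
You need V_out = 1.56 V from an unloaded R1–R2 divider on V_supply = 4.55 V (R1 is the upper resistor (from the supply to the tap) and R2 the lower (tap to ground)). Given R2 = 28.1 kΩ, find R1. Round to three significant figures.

Required fraction k = V_out/V_supply = 0.3429.
Rearranging, R1 = R2·(1−k)/k = 28.1 × 1.917 = 53.86 kΩ.

R1 ≈ 53.9 kΩ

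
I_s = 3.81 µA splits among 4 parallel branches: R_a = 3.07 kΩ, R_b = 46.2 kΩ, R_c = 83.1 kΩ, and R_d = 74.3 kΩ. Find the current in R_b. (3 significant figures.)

Conductances: ΣG = 1/3.07 + 1/46.2 + 1/83.1 + 1/74.3 = 0.3729 (1/kΩ).
Current divider: I(R_b) = I_s · G_k/ΣG = 3.81 × (0.02165/0.3729) = 3.81 × 0.05805 = 0.2212 µA.

I ≈ 0.221 µA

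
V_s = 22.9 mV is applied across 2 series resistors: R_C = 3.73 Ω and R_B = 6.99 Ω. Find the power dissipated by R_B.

P ≈ 31.9 µW

Series current I = V_s/ΣR = 22.9/10.72 = 2.136 mA.
P(R_B) = I²·R_B = (2.136)² × 6.99 = 31.90 µW.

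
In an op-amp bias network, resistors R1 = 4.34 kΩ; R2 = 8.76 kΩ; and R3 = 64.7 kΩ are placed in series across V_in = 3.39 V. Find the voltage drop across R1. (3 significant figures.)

Series total: ΣR = 4.34 + 8.76 + 64.7 = 77.80 kΩ.
V = V_in · R/ΣR = 3.39 × 0.05578 = 0.1891 V.

V ≈ 0.189 V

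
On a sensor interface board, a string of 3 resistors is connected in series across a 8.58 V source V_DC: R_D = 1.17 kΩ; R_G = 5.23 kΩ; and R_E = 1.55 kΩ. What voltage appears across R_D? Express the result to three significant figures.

Series total: ΣR = 1.17 + 5.23 + 1.55 = 7.950 kΩ.
V = V_DC · R/ΣR = 8.58 × 0.1472 = 1.263 V.

V ≈ 1.26 V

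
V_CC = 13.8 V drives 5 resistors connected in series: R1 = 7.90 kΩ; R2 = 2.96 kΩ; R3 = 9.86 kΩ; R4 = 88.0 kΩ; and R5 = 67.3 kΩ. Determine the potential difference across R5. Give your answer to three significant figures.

V ≈ 5.28 V

Total series resistance ΣR = 7.90 + 2.96 + 9.86 + 88.0 + 67.3 = 176.0 kΩ.
Voltage divider: V = V_CC · (67.30 / 176.0) = 13.8 × 0.3823 = 5.276 V.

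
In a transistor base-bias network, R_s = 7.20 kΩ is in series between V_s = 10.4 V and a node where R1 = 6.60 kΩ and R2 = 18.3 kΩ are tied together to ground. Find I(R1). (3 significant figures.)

I ≈ 0.634 mA

Equivalent of the parallel group: R_p = 4.851 kΩ.
V_A = 10.4 × 4.851/12.05 = 4.186 V.
Branch current I = V_A/R1 = 4.186/6.60 = 0.6343 mA.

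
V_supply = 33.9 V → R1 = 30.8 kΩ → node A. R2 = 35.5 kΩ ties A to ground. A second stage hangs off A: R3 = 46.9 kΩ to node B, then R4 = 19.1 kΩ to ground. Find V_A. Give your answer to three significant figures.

The second stage (R3 + R4 = 66.00 kΩ) loads node A in parallel with R2.
Effective lower resistance at A: R2 ‖ 66.00 = 23.08 kΩ.
So V_A = 33.9 × 0.4284 = 14.52 V.

V_A ≈ 14.5 V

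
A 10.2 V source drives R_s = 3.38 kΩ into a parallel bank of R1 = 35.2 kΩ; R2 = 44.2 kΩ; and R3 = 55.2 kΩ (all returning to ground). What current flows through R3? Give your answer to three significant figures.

Equivalent of the parallel group: R_p = 14.46 kΩ.
Node voltage V_A = V_DC · R_p/(R_s + R_p) = 10.2 × 0.8106 = 8.268 V.
Branch current I = V_A/R3 = 8.268/55.2 = 0.1498 mA.
(Check via current divider: I_total = 0.5717 mA; share G_k/ΣG = 0.2620 → same result.)

I ≈ 0.150 mA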